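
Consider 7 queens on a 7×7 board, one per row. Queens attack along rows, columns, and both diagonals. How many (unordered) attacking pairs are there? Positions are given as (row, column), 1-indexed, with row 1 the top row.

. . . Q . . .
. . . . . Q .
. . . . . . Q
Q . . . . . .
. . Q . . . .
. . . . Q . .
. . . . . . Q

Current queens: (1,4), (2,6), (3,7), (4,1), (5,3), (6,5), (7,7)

Same column: (3,7)–(7,7) (column 7).
Same diagonal: (1,4)–(4,1) (|1−4| = |4−1| = 3); (2,6)–(3,7) (|2−3| = |6−7| = 1); (2,6)–(5,3) (|2−5| = |6−3| = 3).
Total attacking pairs: 4.

4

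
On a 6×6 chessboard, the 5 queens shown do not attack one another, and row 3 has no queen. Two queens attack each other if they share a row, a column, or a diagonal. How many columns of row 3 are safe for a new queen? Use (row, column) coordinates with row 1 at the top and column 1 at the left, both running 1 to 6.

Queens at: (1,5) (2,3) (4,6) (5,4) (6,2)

(1,5) attacks row 3 at column 5 and diagonals 3.
(2,3) attacks row 3 at column 3 and diagonals 2, 4.
(4,6) attacks row 3 at column 6 and diagonals 5.
(5,4) attacks row 3 at column 4 and diagonals 2, 6.
(6,2) attacks row 3 at column 2 and diagonals 5.
Attacked columns: {2, 3, 4, 5, 6}. Safe: {1}.

1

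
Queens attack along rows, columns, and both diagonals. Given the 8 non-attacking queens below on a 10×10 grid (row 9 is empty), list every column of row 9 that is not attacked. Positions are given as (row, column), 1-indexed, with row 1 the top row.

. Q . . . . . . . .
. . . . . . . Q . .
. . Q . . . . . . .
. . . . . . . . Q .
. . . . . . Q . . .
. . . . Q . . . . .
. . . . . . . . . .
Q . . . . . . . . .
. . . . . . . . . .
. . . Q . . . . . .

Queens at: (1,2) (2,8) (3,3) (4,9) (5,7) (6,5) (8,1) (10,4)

columns 6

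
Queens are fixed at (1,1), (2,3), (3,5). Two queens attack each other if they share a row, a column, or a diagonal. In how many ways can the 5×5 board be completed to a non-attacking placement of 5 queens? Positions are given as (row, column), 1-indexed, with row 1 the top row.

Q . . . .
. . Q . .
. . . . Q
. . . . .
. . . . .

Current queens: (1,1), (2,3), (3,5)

1

Branch on row 4: col 2 → 1.
Sum: 1 = 1.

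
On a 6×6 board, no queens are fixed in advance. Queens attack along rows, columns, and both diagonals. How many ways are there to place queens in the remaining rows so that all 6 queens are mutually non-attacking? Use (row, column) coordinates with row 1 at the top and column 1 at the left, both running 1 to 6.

4

Branch on row 1: col 1 → 0; col 2 → 1; col 3 → 1; col 4 → 1; col 5 → 1; col 6 → 0.
Sum: 0 + 1 + 1 + 1 + 1 + 0 = 4.
(This is the classic 6-queens count.)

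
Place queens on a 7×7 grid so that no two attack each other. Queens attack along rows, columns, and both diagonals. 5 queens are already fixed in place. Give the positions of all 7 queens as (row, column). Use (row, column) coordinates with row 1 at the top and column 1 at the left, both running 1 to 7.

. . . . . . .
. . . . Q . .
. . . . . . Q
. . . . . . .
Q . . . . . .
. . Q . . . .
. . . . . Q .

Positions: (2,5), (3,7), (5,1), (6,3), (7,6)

(1,2) (2,5) (3,7) (4,4) (5,1) (6,3) (7,6)

Row 1: attacked by (2,5)→{4,5,6}; (3,7)→{5,7}; (5,1)→{1,5}; (6,3)→{3}; (7,6)→{6}. Safe: 2. Place at column 2.
Row 4: attacked by (1,2)→{2,5}; (2,5)→{3,5,7}; (3,7)→{6,7}; (5,1)→{1,2}; (6,3)→{1,3,5}; (7,6)→{3,6}. Safe: 4. Place at column 4.
Columns [2, 5, 7, 4, 1, 3, 6], r−c [-1, -3, -4, 0, 4, 3, 1], r+c [3, 7, 10, 8, 6, 9, 13] are all distinct, so no two queens attack.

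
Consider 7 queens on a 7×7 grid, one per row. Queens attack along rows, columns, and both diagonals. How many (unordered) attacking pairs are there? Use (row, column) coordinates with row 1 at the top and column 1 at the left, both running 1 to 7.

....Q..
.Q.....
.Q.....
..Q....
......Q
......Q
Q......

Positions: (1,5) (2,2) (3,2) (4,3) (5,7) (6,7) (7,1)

3

Same column: (2,2)–(3,2) (column 2); (5,7)–(6,7) (column 7).
Same diagonal: (3,2)–(4,3) (|3−4| = |2−3| = 1).
Total attacking pairs: 3.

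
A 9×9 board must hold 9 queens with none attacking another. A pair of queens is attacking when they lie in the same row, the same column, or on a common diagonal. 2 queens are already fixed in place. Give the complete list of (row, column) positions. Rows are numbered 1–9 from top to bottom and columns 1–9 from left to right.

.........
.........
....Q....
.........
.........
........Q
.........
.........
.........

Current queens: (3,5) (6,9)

Row 1: attacked by (3,5)→{3,5,7}; (6,9)→{4,9}. Safe: 1, 2, 6, 8. Place at column 1.
Row 2: attacked by (1,1)→{1,2}; (3,5)→{4,5,6}; (6,9)→{5,9}. Safe: 3, 7, 8. Place at column 7.
Row 4: attacked by (1,1)→{1,4}; (2,7)→{5,7,9}; (3,5)→{4,5,6}; (6,9)→{7,9}. Safe: 2, 3, 8. Place at column 8.
Row 5: attacked by (1,1)→{1,5}; (2,7)→{4,7}; (3,5)→{3,5,7}; (4,8)→{7,8,9}; (6,9)→{8,9}. Safe: 2, 6. Place at column 2.
Row 7: attacked by (1,1)→{1,7}; (2,7)→{2,7}; (3,5)→{1,5,9}; (4,8)→{5,8}; (5,2)→{2,4}; (6,9)→{8,9}. Safe: 3, 6. Place at column 3.
Row 8: attacked by (1,1)→{1,8}; (2,7)→{1,7}; (3,5)→{5}; (4,8)→{4,8}; (5,2)→{2,5}; (6,9)→{7,9}; (7,3)→{2,3,4}. Safe: 6. Place at column 6.
Row 9: attacked by (1,1)→{1,9}; (2,7)→{7}; (3,5)→{5}; (4,8)→{3,8}; (5,2)→{2,6}; (6,9)→{6,9}; (7,3)→{1,3,5}; (8,6)→{5,6,7}. Safe: 4. Place at column 4.
Columns [1, 7, 5, 8, 2, 9, 3, 6, 4], r−c [0, -5, -2, -4, 3, -3, 4, 2, 5], r+c [2, 9, 8, 12, 7, 15, 10, 14, 13] are all distinct, so no two queens attack.

(1,1) (2,7) (3,5) (4,8) (5,2) (6,9) (7,3) (8,6) (9,4)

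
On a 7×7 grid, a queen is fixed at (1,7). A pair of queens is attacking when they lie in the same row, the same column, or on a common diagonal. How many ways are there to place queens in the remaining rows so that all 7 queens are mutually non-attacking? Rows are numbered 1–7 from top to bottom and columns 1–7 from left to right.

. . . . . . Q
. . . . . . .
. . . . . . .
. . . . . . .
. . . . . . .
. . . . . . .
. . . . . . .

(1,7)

Branch on row 2: col 1 → 0; col 2 → 1; col 3 → 1; col 4 → 1; col 5 → 1.
Sum: 0 + 1 + 1 + 1 + 1 = 4.

4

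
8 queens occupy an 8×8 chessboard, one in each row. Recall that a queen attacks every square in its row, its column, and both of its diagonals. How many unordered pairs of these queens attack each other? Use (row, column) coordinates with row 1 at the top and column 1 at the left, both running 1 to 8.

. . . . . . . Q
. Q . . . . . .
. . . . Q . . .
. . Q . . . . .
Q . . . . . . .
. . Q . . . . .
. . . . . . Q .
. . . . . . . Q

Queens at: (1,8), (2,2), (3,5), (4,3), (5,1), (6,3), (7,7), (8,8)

6

Same column: (1,8)–(8,8) (column 8); (4,3)–(6,3) (column 3).
Same diagonal: (1,8)–(6,3) (|1−6| = |8−3| = 5); (2,2)–(7,7) (|2−7| = |2−7| = 5); (2,2)–(8,8) (|2−8| = |2−8| = 6); (7,7)–(8,8) (|7−8| = |7−8| = 1).
Total attacking pairs: 6.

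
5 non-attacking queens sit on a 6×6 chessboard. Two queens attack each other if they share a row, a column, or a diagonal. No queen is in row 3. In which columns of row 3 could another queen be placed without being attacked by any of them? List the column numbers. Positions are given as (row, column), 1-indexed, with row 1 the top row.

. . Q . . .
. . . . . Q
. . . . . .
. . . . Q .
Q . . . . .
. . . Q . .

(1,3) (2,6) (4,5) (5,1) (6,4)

columns 2

(1,3) attacks row 3 at column 3 and diagonals 1, 5.
(2,6) attacks row 3 at column 6 and diagonals 5.
(4,5) attacks row 3 at column 5 and diagonals 4, 6.
(5,1) attacks row 3 at column 1 and diagonals 3.
(6,4) attacks row 3 at column 4 and diagonals 1.
Attacked columns: {1, 3, 4, 5, 6}. Safe: {2}.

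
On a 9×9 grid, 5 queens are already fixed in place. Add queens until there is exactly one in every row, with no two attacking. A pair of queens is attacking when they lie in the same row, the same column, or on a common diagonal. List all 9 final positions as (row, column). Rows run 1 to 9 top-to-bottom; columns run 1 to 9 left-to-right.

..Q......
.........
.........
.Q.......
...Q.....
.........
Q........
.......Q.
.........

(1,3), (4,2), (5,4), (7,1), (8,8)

(1,3) (2,5) (3,9) (4,2) (5,4) (6,7) (7,1) (8,8) (9,6)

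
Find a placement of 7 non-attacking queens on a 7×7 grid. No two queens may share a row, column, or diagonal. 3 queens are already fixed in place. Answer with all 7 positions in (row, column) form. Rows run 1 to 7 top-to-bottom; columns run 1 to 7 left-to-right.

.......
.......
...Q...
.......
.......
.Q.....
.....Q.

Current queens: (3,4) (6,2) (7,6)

Row 1: attacked by (3,4)→{2,4,6}; (6,2)→{2,7}; (7,6)→{6}. Safe: 1, 3, 5. Place at column 3.
Row 2: attacked by (1,3)→{2,3,4}; (3,4)→{3,4,5}; (6,2)→{2,6}; (7,6)→{1,6}. Safe: 7. Place at column 7.
Row 4: attacked by (1,3)→{3,6}; (2,7)→{5,7}; (3,4)→{3,4,5}; (6,2)→{2,4}; (7,6)→{3,6}. Safe: 1. Place at column 1.
Row 5: attacked by (1,3)→{3,7}; (2,7)→{4,7}; (3,4)→{2,4,6}; (4,1)→{1,2}; (6,2)→{1,2,3}; (7,6)→{4,6}. Safe: 5. Place at column 5.
Columns [3, 7, 4, 1, 5, 2, 6], r−c [-2, -5, -1, 3, 0, 4, 1], r+c [4, 9, 7, 5, 10, 8, 13] are all distinct, so no two queens attack.

(1,3) (2,7) (3,4) (4,1) (5,5) (6,2) (7,6)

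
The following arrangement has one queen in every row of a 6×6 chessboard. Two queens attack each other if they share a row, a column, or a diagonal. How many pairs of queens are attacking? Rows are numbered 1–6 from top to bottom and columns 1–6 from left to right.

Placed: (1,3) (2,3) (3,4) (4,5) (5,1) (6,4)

5

Same column: (1,3)–(2,3) (column 3); (3,4)–(6,4) (column 4).
Same diagonal: (2,3)–(3,4) (|2−3| = |3−4| = 1); (2,3)–(4,5) (|2−4| = |3−5| = 2); (3,4)–(4,5) (|3−4| = |4−5| = 1).
Total attacking pairs: 5.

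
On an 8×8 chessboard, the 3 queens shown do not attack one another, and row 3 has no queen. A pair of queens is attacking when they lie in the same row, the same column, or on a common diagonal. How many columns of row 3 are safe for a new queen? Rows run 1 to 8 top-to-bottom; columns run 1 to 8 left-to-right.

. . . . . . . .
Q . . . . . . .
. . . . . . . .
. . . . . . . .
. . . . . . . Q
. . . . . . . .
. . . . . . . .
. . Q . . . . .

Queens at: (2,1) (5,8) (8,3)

3

(2,1) attacks row 3 at column 1 and diagonals 2.
(5,8) attacks row 3 at column 8 and diagonals 6.
(8,3) attacks row 3 at column 3 and diagonals 8.
Attacked columns: {1, 2, 3, 6, 8}. Safe: {4, 5, 7}.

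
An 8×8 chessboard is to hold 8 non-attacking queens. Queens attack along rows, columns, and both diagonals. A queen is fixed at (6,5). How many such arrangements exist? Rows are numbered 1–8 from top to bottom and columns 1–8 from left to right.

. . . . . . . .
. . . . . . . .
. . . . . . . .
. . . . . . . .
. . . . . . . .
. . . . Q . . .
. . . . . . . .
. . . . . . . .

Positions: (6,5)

12

Branch on row 1: col 1 → 0; col 2 → 2; col 3 → 2; col 4 → 1; col 6 → 3; col 7 → 2; col 8 → 2.
Sum: 0 + 2 + 2 + 1 + 3 + 2 + 2 = 12.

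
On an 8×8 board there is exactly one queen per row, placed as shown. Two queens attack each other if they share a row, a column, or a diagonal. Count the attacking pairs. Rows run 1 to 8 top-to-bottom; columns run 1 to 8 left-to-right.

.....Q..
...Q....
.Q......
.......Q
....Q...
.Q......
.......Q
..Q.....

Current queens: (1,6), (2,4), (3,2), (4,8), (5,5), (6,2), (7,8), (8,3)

Same column: (3,2)–(6,2) (column 2); (4,8)–(7,8) (column 8).
Total attacking pairs: 2.

2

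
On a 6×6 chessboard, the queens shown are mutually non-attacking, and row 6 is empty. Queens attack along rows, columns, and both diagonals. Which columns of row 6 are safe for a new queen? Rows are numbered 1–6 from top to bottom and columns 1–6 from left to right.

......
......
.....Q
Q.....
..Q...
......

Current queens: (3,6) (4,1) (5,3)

columns 5

(3,6) attacks row 6 at column 6 and diagonals 3.
(4,1) attacks row 6 at column 1 and diagonals 3.
(5,3) attacks row 6 at column 3 and diagonals 2, 4.
Attacked columns: {1, 2, 3, 4, 6}. Safe: {5}.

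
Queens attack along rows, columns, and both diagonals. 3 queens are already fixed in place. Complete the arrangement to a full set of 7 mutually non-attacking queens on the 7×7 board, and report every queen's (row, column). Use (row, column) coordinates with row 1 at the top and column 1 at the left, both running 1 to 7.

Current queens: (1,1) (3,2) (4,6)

(1,1) (2,5) (3,2) (4,6) (5,3) (6,7) (7,4)

Row 2: attacked by (1,1)→{1,2}; (3,2)→{1,2,3}; (4,6)→{4,6}. Safe: 5, 7. Place at column 5.
Row 5: attacked by (1,1)→{1,5}; (2,5)→{2,5}; (3,2)→{2,4}; (4,6)→{5,6,7}. Safe: 3. Place at column 3.
Row 6: attacked by (1,1)→{1,6}; (2,5)→{1,5}; (3,2)→{2,5}; (4,6)→{4,6}; (5,3)→{2,3,4}. Safe: 7. Place at column 7.
Row 7: attacked by (1,1)→{1,7}; (2,5)→{5}; (3,2)→{2,6}; (4,6)→{3,6}; (5,3)→{1,3,5}; (6,7)→{6,7}. Safe: 4. Place at column 4.
Columns [1, 5, 2, 6, 3, 7, 4], r−c [0, -3, 1, -2, 2, -1, 3], r+c [2, 7, 5, 10, 8, 13, 11] are all distinct, so no two queens attack.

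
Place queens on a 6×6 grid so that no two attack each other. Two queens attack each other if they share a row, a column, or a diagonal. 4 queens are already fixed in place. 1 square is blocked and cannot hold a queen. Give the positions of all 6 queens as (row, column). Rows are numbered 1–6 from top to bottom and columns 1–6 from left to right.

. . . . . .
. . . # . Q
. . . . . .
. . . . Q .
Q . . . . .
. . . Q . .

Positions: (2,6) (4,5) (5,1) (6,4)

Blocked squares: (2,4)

Row 1: attacked by (2,6)→{5,6}; (4,5)→{2,5}; (5,1)→{1,5}; (6,4)→{4}. Safe: 3. Place at column 3.
Row 3: attacked by (1,3)→{1,3,5}; (2,6)→{5,6}; (4,5)→{4,5,6}; (5,1)→{1,3}; (6,4)→{1,4}. Safe: 2. Place at column 2.
Columns [3, 6, 2, 5, 1, 4], r−c [-2, -4, 1, -1, 4, 2], r+c [4, 8, 5, 9, 6, 10] are all distinct, so no two queens attack.

(1,3) (2,6) (3,2) (4,5) (5,1) (6,4)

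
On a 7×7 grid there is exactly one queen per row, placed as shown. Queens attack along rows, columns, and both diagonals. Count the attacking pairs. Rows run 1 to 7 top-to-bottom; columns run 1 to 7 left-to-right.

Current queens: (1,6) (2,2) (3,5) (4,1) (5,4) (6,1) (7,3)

2

Same column: (4,1)–(6,1) (column 1).
Same diagonal: (1,6)–(6,1) (|1−6| = |6−1| = 5).
Total attacking pairs: 2.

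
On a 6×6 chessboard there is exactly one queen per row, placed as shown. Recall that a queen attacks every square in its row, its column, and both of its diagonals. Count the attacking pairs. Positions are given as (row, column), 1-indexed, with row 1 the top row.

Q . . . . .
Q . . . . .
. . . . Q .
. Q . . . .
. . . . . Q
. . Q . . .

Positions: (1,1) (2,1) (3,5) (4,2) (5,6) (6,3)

Same column: (1,1)–(2,1) (column 1).
Total attacking pairs: 1.

1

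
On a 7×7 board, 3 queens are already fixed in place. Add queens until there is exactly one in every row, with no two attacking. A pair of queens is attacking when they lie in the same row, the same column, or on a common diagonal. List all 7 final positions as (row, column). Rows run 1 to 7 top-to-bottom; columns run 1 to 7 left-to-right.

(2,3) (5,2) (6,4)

Row 1: attacked by (2,3)→{2,3,4}; (5,2)→{2,6}; (6,4)→{4}. Safe: 1, 5, 7. Place at column 1.
Row 3: attacked by (1,1)→{1,3}; (2,3)→{2,3,4}; (5,2)→{2,4}; (6,4)→{1,4,7}. Safe: 5, 6. Place at column 5.
Row 4: attacked by (1,1)→{1,4}; (2,3)→{1,3,5}; (3,5)→{4,5,6}; (5,2)→{1,2,3}; (6,4)→{2,4,6}. Safe: 7. Place at column 7.
Row 7: attacked by (1,1)→{1,7}; (2,3)→{3}; (3,5)→{1,5}; (4,7)→{4,7}; (5,2)→{2,4}; (6,4)→{3,4,5}. Safe: 6. Place at column 6.
Columns [1, 3, 5, 7, 2, 4, 6], r−c [0, -1, -2, -3, 3, 2, 1], r+c [2, 5, 8, 11, 7, 10, 13] are all distinct, so no two queens attack.

(1,1) (2,3) (3,5) (4,7) (5,2) (6,4) (7,6)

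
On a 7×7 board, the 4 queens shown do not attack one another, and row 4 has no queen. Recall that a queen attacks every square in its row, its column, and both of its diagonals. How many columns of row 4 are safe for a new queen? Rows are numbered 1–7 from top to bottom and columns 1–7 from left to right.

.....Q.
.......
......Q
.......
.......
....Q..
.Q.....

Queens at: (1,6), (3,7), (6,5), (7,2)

2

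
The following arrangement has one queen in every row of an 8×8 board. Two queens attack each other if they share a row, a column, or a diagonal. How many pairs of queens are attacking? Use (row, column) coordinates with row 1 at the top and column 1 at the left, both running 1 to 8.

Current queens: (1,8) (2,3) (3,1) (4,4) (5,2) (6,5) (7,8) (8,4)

Same column: (1,8)–(7,8) (column 8); (4,4)–(8,4) (column 4).
Same diagonal: (2,3)–(7,8) (|2−7| = |3−8| = 5).
Total attacking pairs: 3.

3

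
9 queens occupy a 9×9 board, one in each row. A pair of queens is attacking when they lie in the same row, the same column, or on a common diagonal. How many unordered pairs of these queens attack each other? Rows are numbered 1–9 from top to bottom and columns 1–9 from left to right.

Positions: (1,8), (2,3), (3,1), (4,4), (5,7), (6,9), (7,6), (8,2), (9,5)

0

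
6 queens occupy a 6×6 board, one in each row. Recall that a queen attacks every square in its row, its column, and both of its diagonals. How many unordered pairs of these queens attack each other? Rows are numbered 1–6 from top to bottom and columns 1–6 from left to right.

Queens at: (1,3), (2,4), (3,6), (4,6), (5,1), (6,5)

5

Same column: (3,6)–(4,6) (column 6).
Same diagonal: (1,3)–(2,4) (|1−2| = |3−4| = 1); (1,3)–(4,6) (|1−4| = |3−6| = 3); (2,4)–(4,6) (|2−4| = |4−6| = 2); (2,4)–(5,1) (|2−5| = |4−1| = 3).
Total attacking pairs: 5.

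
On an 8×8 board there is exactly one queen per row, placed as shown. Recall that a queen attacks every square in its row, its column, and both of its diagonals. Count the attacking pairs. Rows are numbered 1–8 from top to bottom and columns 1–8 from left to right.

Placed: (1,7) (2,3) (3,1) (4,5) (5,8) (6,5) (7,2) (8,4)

3

Same column: (4,5)–(6,5) (column 5).
Same diagonal: (2,3)–(4,5) (|2−4| = |3−5| = 2); (4,5)–(7,2) (|4−7| = |5−2| = 3).
Total attacking pairs: 3.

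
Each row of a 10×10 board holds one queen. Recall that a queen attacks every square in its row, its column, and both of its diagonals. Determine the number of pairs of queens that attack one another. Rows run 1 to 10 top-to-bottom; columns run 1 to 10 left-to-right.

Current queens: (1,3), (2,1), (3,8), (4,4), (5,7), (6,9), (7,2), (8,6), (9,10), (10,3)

2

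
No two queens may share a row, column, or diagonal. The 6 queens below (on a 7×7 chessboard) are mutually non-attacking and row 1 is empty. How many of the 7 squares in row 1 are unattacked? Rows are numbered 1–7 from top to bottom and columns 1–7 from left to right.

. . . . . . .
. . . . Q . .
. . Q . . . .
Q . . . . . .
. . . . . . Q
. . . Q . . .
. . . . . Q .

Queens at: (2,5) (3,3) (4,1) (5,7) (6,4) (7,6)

1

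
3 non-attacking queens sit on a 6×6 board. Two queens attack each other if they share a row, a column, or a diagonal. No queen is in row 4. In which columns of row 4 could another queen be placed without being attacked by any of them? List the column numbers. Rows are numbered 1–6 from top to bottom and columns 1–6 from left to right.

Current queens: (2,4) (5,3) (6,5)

(2,4) attacks row 4 at column 4 and diagonals 2, 6.
(5,3) attacks row 4 at column 3 and diagonals 2, 4.
(6,5) attacks row 4 at column 5 and diagonals 3.
Attacked columns: {2, 3, 4, 5, 6}. Safe: {1}.

columns 1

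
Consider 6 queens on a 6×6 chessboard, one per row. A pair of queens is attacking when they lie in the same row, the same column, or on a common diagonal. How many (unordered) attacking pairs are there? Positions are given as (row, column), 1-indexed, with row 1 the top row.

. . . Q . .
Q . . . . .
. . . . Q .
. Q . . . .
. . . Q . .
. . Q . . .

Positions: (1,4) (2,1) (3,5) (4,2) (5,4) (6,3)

3

Same column: (1,4)–(5,4) (column 4).
Same diagonal: (2,1)–(5,4) (|2−5| = |1−4| = 3); (5,4)–(6,3) (|5−6| = |4−3| = 1).
Total attacking pairs: 3.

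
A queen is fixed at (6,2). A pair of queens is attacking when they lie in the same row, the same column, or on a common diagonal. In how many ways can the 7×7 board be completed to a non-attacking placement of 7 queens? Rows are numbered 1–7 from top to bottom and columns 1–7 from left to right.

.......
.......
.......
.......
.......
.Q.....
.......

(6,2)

4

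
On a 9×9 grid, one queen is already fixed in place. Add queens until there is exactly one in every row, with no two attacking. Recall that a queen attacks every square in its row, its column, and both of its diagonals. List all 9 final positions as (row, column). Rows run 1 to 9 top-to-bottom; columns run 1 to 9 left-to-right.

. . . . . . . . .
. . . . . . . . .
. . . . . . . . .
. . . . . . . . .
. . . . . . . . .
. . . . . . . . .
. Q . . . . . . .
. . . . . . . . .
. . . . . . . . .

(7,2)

Row 1: attacked by (7,2)→{2,8}. Safe: 1, 3, 4, 5, 6, 7, 9. Place at column 1.
Row 2: attacked by (1,1)→{1,2}; (7,2)→{2,7}. Safe: 3, 4, 5, 6, 8, 9. Place at column 8.
Row 3: attacked by (1,1)→{1,3}; (2,8)→{7,8,9}; (7,2)→{2,6}. Safe: 4, 5. Place at column 5.
Row 4: attacked by (1,1)→{1,4}; (2,8)→{6,8}; (3,5)→{4,5,6}; (7,2)→{2,5}. Safe: 3, 7, 9. Place at column 3.
Row 5: attacked by (1,1)→{1,5}; (2,8)→{5,8}; (3,5)→{3,5,7}; (4,3)→{2,3,4}; (7,2)→{2,4}. Safe: 6, 9. Place at column 9.
Row 6: attacked by (1,1)→{1,6}; (2,8)→{4,8}; (3,5)→{2,5,8}; (4,3)→{1,3,5}; (5,9)→{8,9}; (7,2)→{1,2,3}. Safe: 7. Place at column 7.
Row 8: attacked by (1,1)→{1,8}; (2,8)→{2,8}; (3,5)→{5}; (4,3)→{3,7}; (5,9)→{6,9}; (6,7)→{5,7,9}; (7,2)→{1,2,3}. Safe: 4. Place at column 4.
Row 9: attacked by (1,1)→{1,9}; (2,8)→{1,8}; (3,5)→{5}; (4,3)→{3,8}; (5,9)→{5,9}; (6,7)→{4,7}; (7,2)→{2,4}; (8,4)→{3,4,5}. Safe: 6. Place at column 6.
Columns [1, 8, 5, 3, 9, 7, 2, 4, 6], r−c [0, -6, -2, 1, -4, -1, 5, 4, 3], r+c [2, 10, 8, 7, 14, 13, 9, 12, 15] are all distinct, so no two queens attack.

(1,1) (2,8) (3,5) (4,3) (5,9) (6,7) (7,2) (8,4) (9,6)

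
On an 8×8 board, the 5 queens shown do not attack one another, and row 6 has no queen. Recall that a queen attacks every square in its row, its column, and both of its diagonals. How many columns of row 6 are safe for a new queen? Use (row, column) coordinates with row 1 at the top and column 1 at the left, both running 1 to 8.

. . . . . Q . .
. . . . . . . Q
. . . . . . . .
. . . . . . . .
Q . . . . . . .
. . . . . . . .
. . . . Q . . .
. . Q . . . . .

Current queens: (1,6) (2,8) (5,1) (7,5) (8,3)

1

(1,6) attacks row 6 at column 6 and diagonals 1.
(2,8) attacks row 6 at column 8 and diagonals 4.
(5,1) attacks row 6 at column 1 and diagonals 2.
(7,5) attacks row 6 at column 5 and diagonals 4, 6.
(8,3) attacks row 6 at column 3 and diagonals 1, 5.
Attacked columns: {1, 2, 3, 4, 5, 6, 8}. Safe: {7}.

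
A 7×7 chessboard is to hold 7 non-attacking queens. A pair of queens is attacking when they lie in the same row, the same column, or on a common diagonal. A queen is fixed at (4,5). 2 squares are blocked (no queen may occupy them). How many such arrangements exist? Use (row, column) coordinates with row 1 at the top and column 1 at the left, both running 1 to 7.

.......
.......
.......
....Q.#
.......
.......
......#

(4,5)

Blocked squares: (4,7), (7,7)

Branch on row 1: col 1 → 0; col 3 → 0; col 4 → 1; col 6 → 1; col 7 → 1.
Sum: 0 + 0 + 1 + 1 + 1 = 3.

3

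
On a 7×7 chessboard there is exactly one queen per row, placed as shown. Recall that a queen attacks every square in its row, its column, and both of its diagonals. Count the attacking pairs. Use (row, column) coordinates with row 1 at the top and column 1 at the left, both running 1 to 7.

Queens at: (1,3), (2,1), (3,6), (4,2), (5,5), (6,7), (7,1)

1

Same column: (2,1)–(7,1) (column 1).
Total attacking pairs: 1.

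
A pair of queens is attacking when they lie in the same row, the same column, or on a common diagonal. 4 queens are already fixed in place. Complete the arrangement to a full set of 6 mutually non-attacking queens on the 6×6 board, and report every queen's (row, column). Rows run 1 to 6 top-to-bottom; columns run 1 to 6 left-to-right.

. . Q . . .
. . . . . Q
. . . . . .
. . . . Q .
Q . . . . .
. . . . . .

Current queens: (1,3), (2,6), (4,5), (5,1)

(1,3) (2,6) (3,2) (4,5) (5,1) (6,4)

Row 3: attacked by (1,3)→{1,3,5}; (2,6)→{5,6}; (4,5)→{4,5,6}; (5,1)→{1,3}. Safe: 2. Place at column 2.
Row 6: attacked by (1,3)→{3}; (2,6)→{2,6}; (3,2)→{2,5}; (4,5)→{3,5}; (5,1)→{1,2}. Safe: 4. Place at column 4.
Columns [3, 6, 2, 5, 1, 4], r−c [-2, -4, 1, -1, 4, 2], r+c [4, 8, 5, 9, 6, 10] are all distinct, so no two queens attack.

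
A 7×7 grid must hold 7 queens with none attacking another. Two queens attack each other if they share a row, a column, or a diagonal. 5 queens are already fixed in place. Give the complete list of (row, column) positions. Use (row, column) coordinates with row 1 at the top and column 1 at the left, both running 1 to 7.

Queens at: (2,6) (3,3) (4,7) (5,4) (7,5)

(1,2) (2,6) (3,3) (4,7) (5,4) (6,1) (7,5)

Row 1: attacked by (2,6)→{5,6,7}; (3,3)→{1,3,5}; (4,7)→{4,7}; (5,4)→{4}; (7,5)→{5}. Safe: 2. Place at column 2.
Row 6: attacked by (1,2)→{2,7}; (2,6)→{2,6}; (3,3)→{3,6}; (4,7)→{5,7}; (5,4)→{3,4,5}; (7,5)→{4,5,6}. Safe: 1. Place at column 1.
Columns [2, 6, 3, 7, 4, 1, 5], r−c [-1, -4, 0, -3, 1, 5, 2], r+c [3, 8, 6, 11, 9, 7, 12] are all distinct, so no two queens attack.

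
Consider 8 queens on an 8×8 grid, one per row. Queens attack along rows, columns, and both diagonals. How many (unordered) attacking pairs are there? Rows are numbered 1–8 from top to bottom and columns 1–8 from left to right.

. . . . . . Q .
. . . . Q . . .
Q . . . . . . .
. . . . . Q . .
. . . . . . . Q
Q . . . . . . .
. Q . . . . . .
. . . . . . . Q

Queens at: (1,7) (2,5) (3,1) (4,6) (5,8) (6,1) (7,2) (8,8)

5

Same column: (3,1)–(6,1) (column 1); (5,8)–(8,8) (column 8).
Same diagonal: (2,5)–(5,8) (|2−5| = |5−8| = 3); (2,5)–(6,1) (|2−6| = |5−1| = 4); (6,1)–(7,2) (|6−7| = |1−2| = 1).
Total attacking pairs: 5.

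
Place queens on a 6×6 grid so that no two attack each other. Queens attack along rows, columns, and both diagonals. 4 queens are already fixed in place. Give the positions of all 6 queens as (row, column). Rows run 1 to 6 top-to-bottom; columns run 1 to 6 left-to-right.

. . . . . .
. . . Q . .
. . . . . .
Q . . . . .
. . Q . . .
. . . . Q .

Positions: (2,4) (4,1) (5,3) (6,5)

(1,2) (2,4) (3,6) (4,1) (5,3) (6,5)

Row 1: attacked by (2,4)→{3,4,5}; (4,1)→{1,4}; (5,3)→{3}; (6,5)→{5}. Safe: 2, 6. Place at column 2.
Row 3: attacked by (1,2)→{2,4}; (2,4)→{3,4,5}; (4,1)→{1,2}; (5,3)→{1,3,5}; (6,5)→{2,5}. Safe: 6. Place at column 6.
Columns [2, 4, 6, 1, 3, 5], r−c [-1, -2, -3, 3, 2, 1], r+c [3, 6, 9, 5, 8, 11] are all distinct, so no two queens attack.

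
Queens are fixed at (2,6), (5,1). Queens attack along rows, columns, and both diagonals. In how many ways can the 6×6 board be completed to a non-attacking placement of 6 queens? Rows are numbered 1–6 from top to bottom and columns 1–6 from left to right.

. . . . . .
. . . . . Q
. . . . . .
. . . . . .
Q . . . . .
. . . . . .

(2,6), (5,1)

1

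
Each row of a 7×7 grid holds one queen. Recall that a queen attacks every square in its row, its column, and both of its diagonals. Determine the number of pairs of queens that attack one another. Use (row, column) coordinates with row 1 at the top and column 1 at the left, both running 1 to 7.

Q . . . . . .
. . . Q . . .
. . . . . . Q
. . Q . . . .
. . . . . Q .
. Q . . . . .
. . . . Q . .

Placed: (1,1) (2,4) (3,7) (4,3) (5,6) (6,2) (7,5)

0

All columns are distinct and no two queens satisfy |Δrow| = |Δcol|, so no pair attacks.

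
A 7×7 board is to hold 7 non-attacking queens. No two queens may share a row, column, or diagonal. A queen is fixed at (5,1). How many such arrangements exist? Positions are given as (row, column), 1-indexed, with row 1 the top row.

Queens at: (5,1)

Branch on row 1: col 2 → 2; col 3 → 1; col 4 → 0; col 6 → 2; col 7 → 1.
Sum: 2 + 1 + 0 + 2 + 1 = 6.

6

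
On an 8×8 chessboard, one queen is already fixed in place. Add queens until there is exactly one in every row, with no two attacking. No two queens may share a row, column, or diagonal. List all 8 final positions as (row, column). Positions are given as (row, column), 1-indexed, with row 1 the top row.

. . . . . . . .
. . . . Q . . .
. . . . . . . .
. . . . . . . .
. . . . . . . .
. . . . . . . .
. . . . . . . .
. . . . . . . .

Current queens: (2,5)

Row 1: attacked by (2,5)→{4,5,6}. Safe: 1, 2, 3, 7, 8. Place at column 7.
Row 3: attacked by (1,7)→{5,7}; (2,5)→{4,5,6}. Safe: 1, 2, 3, 8. Place at column 3.
Row 4: attacked by (1,7)→{4,7}; (2,5)→{3,5,7}; (3,3)→{2,3,4}. Safe: 1, 6, 8. Place at column 1.
Row 5: attacked by (1,7)→{3,7}; (2,5)→{2,5,8}; (3,3)→{1,3,5}; (4,1)→{1,2}. Safe: 4, 6. Place at column 6.
Row 6: attacked by (1,7)→{2,7}; (2,5)→{1,5}; (3,3)→{3,6}; (4,1)→{1,3}; (5,6)→{5,6,7}. Safe: 4, 8. Place at column 8.
Row 7: attacked by (1,7)→{1,7}; (2,5)→{5}; (3,3)→{3,7}; (4,1)→{1,4}; (5,6)→{4,6,8}; (6,8)→{7,8}. Safe: 2. Place at column 2.
Row 8: attacked by (1,7)→{7}; (2,5)→{5}; (3,3)→{3,8}; (4,1)→{1,5}; (5,6)→{3,6}; (6,8)→{6,8}; (7,2)→{1,2,3}. Safe: 4. Place at column 4.
Columns [7, 5, 3, 1, 6, 8, 2, 4], r−c [-6, -3, 0, 3, -1, -2, 5, 4], r+c [8, 7, 6, 5, 11, 14, 9, 12] are all distinct, so no two queens attack.

(1,7) (2,5) (3,3) (4,1) (5,6) (6,8) (7,2) (8,4)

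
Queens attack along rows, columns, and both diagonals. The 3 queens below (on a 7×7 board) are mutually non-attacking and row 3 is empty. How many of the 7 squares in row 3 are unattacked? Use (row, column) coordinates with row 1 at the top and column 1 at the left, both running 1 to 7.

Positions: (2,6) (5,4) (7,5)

(2,6) attacks row 3 at column 6 and diagonals 5, 7.
(5,4) attacks row 3 at column 4 and diagonals 2, 6.
(7,5) attacks row 3 at column 5 and diagonals 1.
Attacked columns: {1, 2, 4, 5, 6, 7}. Safe: {3}.

1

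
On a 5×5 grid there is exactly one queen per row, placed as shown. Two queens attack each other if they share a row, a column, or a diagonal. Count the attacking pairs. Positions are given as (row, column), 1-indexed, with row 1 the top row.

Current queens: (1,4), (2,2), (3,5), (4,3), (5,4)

2

Same column: (1,4)–(5,4) (column 4).
Same diagonal: (4,3)–(5,4) (|4−5| = |3−4| = 1).
Total attacking pairs: 2.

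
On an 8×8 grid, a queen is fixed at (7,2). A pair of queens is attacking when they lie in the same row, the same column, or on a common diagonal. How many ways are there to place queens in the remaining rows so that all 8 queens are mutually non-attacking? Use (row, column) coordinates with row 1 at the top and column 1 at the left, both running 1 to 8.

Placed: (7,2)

16

Branch on row 1: col 1 → 2; col 3 → 3; col 4 → 1; col 5 → 2; col 6 → 5; col 7 → 3.
Sum: 2 + 3 + 1 + 2 + 5 + 3 = 16.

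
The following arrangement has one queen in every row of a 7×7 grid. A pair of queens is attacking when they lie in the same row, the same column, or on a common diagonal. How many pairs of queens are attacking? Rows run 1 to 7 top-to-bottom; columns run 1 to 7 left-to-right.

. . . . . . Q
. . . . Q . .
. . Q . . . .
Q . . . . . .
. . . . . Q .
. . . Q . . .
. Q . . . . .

0

All columns are distinct and no two queens satisfy |Δrow| = |Δcol|, so no pair attacks.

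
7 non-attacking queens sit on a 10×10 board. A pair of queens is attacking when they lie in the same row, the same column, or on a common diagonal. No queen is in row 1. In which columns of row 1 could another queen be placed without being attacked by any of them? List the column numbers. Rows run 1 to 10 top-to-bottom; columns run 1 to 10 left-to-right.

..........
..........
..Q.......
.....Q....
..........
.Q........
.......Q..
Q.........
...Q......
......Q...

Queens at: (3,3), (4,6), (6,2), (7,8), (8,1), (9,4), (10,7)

columns 10

(3,3) attacks row 1 at column 3 and diagonals 1, 5.
(4,6) attacks row 1 at column 6 and diagonals 3, 9.
(6,2) attacks row 1 at column 2 and diagonals 7.
(7,8) attacks row 1 at column 8 and diagonals 2.
(8,1) attacks row 1 at column 1 and diagonals 8.
(9,4) attacks row 1 at column 4.
(10,7) attacks row 1 at column 7.
Attacked columns: {1, 2, 3, 4, 5, 6, 7, 8, 9}. Safe: {10}.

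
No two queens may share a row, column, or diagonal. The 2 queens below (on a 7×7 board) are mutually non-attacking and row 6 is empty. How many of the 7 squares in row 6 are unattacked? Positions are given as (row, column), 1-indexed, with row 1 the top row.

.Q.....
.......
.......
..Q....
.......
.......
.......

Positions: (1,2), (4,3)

(1,2) attacks row 6 at column 2 and diagonals 7.
(4,3) attacks row 6 at column 3 and diagonals 1, 5.
Attacked columns: {1, 2, 3, 5, 7}. Safe: {4, 6}.

2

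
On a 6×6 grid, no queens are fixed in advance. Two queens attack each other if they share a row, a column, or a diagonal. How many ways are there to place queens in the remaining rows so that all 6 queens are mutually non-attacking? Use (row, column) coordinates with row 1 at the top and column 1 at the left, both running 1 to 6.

4

Branch on row 1: col 1 → 0; col 2 → 1; col 3 → 1; col 4 → 1; col 5 → 1; col 6 → 0.
Sum: 0 + 1 + 1 + 1 + 1 + 0 = 4.
(This is the classic 6-queens count.)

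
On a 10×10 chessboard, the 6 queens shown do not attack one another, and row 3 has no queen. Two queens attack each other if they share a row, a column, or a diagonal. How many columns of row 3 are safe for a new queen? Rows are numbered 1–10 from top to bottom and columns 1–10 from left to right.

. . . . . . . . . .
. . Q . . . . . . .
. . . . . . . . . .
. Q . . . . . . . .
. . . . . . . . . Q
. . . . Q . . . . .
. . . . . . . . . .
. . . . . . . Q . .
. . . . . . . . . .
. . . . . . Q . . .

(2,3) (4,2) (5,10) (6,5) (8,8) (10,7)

2

(2,3) attacks row 3 at column 3 and diagonals 2, 4.
(4,2) attacks row 3 at column 2 and diagonals 1, 3.
(5,10) attacks row 3 at column 10 and diagonals 8.
(6,5) attacks row 3 at column 5 and diagonals 2, 8.
(8,8) attacks row 3 at column 8 and diagonals 3.
(10,7) attacks row 3 at column 7.
Attacked columns: {1, 2, 3, 4, 5, 7, 8, 10}. Safe: {6, 9}.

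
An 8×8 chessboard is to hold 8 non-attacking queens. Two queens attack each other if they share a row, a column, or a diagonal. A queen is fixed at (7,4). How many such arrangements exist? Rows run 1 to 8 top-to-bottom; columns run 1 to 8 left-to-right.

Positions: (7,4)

8

Branch on row 1: col 1 → 0; col 2 → 0; col 3 → 3; col 5 → 3; col 6 → 1; col 7 → 0; col 8 → 1.
Sum: 0 + 0 + 3 + 3 + 1 + 0 + 1 = 8.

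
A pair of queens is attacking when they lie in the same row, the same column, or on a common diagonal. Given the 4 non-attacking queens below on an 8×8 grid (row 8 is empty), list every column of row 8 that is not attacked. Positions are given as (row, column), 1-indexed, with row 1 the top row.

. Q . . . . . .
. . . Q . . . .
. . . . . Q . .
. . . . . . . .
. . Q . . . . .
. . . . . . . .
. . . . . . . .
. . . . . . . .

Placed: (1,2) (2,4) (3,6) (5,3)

columns 5, 7, 8

(1,2) attacks row 8 at column 2.
(2,4) attacks row 8 at column 4.
(3,6) attacks row 8 at column 6 and diagonals 1.
(5,3) attacks row 8 at column 3 and diagonals 6.
Attacked columns: {1, 2, 3, 4, 6}. Safe: {5, 7, 8}.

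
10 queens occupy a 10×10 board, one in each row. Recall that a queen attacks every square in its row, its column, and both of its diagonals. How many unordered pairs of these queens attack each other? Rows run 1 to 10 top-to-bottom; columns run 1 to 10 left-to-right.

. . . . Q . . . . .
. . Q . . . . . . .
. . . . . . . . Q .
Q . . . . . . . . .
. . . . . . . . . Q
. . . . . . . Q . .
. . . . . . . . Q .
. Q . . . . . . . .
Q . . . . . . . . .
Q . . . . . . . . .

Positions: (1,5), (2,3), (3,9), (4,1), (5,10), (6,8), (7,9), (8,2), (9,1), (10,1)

7

Same column: (3,9)–(7,9) (column 9); (4,1)–(9,1) (column 1); (4,1)–(10,1) (column 1); (9,1)–(10,1) (column 1).
Same diagonal: (2,3)–(4,1) (|2−4| = |3−1| = 2); (6,8)–(7,9) (|6−7| = |8−9| = 1); (8,2)–(9,1) (|8−9| = |2−1| = 1).
Total attacking pairs: 7.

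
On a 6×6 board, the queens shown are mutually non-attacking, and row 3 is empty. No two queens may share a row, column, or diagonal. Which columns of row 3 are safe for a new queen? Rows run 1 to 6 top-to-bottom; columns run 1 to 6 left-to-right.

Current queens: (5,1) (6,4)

columns 2, 5, 6

(5,1) attacks row 3 at column 1 and diagonals 3.
(6,4) attacks row 3 at column 4 and diagonals 1.
Attacked columns: {1, 3, 4}. Safe: {2, 5, 6}.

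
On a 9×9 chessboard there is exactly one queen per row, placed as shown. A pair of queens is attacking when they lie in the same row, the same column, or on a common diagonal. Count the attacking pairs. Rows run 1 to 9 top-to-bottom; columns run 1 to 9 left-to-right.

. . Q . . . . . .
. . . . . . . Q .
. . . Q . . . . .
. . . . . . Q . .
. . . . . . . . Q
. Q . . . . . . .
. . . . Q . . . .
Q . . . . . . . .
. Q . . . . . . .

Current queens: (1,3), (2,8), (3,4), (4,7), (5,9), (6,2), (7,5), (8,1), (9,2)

3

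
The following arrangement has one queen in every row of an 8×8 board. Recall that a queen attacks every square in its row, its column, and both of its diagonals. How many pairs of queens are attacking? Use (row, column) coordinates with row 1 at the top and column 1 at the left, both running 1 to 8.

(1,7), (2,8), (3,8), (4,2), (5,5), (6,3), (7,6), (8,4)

Same column: (2,8)–(3,8) (column 8).
Same diagonal: (1,7)–(2,8) (|1−2| = |7−8| = 1); (2,8)–(5,5) (|2−5| = |8−5| = 3).
Total attacking pairs: 3.

3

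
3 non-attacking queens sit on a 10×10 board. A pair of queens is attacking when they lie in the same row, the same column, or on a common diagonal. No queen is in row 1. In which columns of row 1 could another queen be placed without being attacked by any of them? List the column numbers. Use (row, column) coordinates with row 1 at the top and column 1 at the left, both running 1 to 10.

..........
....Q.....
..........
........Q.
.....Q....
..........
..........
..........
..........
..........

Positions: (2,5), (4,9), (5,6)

columns 1, 3, 7, 8

(2,5) attacks row 1 at column 5 and diagonals 4, 6.
(4,9) attacks row 1 at column 9 and diagonals 6.
(5,6) attacks row 1 at column 6 and diagonals 2, 10.
Attacked columns: {2, 4, 5, 6, 9, 10}. Safe: {1, 3, 7, 8}.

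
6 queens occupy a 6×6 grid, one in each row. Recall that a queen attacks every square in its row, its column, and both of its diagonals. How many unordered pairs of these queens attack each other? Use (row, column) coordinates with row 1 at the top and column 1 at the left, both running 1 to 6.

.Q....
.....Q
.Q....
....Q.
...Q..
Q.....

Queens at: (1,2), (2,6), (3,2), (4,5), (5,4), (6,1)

4

Same column: (1,2)–(3,2) (column 2).
Same diagonal: (1,2)–(4,5) (|1−4| = |2−5| = 3); (3,2)–(5,4) (|3−5| = |2−4| = 2); (4,5)–(5,4) (|4−5| = |5−4| = 1).
Total attacking pairs: 4.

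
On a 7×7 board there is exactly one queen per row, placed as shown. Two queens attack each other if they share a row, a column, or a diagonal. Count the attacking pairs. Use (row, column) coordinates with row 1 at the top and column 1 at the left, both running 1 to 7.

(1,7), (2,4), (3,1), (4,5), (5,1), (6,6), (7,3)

3

Same column: (3,1)–(5,1) (column 1).
Same diagonal: (2,4)–(5,1) (|2−5| = |4−1| = 3); (5,1)–(7,3) (|5−7| = |1−3| = 2).
Total attacking pairs: 3.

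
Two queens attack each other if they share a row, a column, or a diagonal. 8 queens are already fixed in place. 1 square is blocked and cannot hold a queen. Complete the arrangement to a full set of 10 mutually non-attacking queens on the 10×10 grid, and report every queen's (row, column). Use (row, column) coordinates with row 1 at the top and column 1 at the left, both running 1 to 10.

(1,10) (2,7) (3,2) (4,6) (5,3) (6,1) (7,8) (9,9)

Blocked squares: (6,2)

Row 8: attacked by (1,10)→{3,10}; (2,7)→{1,7}; (3,2)→{2,7}; (4,6)→{2,6,10}; (5,3)→{3,6}; (6,1)→{1,3}; (7,8)→{7,8,9}; (9,9)→{8,9,10}. Safe: 4, 5. Place at column 5.
Row 10: attacked by (1,10)→{1,10}; (2,7)→{7}; (3,2)→{2,9}; (4,6)→{6}; (5,3)→{3,8}; (6,1)→{1,5}; (7,8)→{5,8}; (8,5)→{3,5,7}; (9,9)→{8,9,10}. Safe: 4. Place at column 4.
Columns [10, 7, 2, 6, 3, 1, 8, 5, 9, 4], r−c [-9, -5, 1, -2, 2, 5, -1, 3, 0, 6], r+c [11, 9, 5, 10, 8, 7, 15, 13, 18, 14] are all distinct, so no two queens attack.

(1,10) (2,7) (3,2) (4,6) (5,3) (6,1) (7,8) (8,5) (9,9) (10,4)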